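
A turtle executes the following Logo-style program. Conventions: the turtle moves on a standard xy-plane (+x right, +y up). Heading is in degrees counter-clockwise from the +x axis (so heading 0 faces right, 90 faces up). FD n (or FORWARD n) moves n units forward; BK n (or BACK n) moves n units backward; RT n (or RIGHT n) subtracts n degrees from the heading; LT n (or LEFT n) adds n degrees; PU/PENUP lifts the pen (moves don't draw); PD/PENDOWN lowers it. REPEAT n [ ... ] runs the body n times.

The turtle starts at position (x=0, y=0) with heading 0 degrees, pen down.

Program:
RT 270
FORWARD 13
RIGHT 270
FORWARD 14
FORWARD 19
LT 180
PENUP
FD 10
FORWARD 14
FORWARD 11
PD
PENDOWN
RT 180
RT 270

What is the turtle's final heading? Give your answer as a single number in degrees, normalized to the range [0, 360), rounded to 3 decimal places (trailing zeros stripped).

Executing turtle program step by step:
Start: pos=(0,0), heading=0, pen down
RT 270: heading 0 -> 90
FD 13: (0,0) -> (0,13) [heading=90, draw]
RT 270: heading 90 -> 180
FD 14: (0,13) -> (-14,13) [heading=180, draw]
FD 19: (-14,13) -> (-33,13) [heading=180, draw]
LT 180: heading 180 -> 0
PU: pen up
FD 10: (-33,13) -> (-23,13) [heading=0, move]
FD 14: (-23,13) -> (-9,13) [heading=0, move]
FD 11: (-9,13) -> (2,13) [heading=0, move]
PD: pen down
PD: pen down
RT 180: heading 0 -> 180
RT 270: heading 180 -> 270
Final: pos=(2,13), heading=270, 3 segment(s) drawn

Answer: 270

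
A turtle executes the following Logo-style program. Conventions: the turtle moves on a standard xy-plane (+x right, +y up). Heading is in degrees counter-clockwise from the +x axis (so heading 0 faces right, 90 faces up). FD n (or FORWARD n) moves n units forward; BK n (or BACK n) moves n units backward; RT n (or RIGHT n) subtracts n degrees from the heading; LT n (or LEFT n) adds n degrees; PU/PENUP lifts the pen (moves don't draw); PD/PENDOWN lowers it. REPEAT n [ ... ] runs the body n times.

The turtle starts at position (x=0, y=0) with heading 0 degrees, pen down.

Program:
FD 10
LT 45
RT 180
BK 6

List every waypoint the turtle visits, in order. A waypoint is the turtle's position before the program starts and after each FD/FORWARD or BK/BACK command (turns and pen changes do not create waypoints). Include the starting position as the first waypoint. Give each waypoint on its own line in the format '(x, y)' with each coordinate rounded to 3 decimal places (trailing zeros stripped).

Executing turtle program step by step:
Start: pos=(0,0), heading=0, pen down
FD 10: (0,0) -> (10,0) [heading=0, draw]
LT 45: heading 0 -> 45
RT 180: heading 45 -> 225
BK 6: (10,0) -> (14.243,4.243) [heading=225, draw]
Final: pos=(14.243,4.243), heading=225, 2 segment(s) drawn
Waypoints (3 total):
(0, 0)
(10, 0)
(14.243, 4.243)

Answer: (0, 0)
(10, 0)
(14.243, 4.243)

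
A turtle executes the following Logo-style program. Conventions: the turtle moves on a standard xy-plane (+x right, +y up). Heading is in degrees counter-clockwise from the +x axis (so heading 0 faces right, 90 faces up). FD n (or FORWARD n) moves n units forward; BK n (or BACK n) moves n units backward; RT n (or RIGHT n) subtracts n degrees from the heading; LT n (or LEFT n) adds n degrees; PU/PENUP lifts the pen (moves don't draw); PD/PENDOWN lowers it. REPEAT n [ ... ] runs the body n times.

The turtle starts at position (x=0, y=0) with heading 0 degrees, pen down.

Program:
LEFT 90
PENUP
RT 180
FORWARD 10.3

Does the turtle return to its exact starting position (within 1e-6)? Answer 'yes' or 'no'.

Executing turtle program step by step:
Start: pos=(0,0), heading=0, pen down
LT 90: heading 0 -> 90
PU: pen up
RT 180: heading 90 -> 270
FD 10.3: (0,0) -> (0,-10.3) [heading=270, move]
Final: pos=(0,-10.3), heading=270, 0 segment(s) drawn

Start position: (0, 0)
Final position: (0, -10.3)
Distance = 10.3; >= 1e-6 -> NOT closed

Answer: no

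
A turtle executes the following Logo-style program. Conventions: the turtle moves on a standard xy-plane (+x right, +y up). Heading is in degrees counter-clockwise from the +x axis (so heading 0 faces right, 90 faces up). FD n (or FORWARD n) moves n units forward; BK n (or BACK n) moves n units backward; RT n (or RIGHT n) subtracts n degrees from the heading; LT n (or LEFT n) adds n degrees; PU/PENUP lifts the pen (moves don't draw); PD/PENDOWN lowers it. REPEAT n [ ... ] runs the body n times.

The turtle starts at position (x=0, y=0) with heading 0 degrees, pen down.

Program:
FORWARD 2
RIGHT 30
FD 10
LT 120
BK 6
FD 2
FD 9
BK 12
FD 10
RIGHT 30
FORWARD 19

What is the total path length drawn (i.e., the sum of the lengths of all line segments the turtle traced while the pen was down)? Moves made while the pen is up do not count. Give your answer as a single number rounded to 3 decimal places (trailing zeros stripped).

Executing turtle program step by step:
Start: pos=(0,0), heading=0, pen down
FD 2: (0,0) -> (2,0) [heading=0, draw]
RT 30: heading 0 -> 330
FD 10: (2,0) -> (10.66,-5) [heading=330, draw]
LT 120: heading 330 -> 90
BK 6: (10.66,-5) -> (10.66,-11) [heading=90, draw]
FD 2: (10.66,-11) -> (10.66,-9) [heading=90, draw]
FD 9: (10.66,-9) -> (10.66,0) [heading=90, draw]
BK 12: (10.66,0) -> (10.66,-12) [heading=90, draw]
FD 10: (10.66,-12) -> (10.66,-2) [heading=90, draw]
RT 30: heading 90 -> 60
FD 19: (10.66,-2) -> (20.16,14.454) [heading=60, draw]
Final: pos=(20.16,14.454), heading=60, 8 segment(s) drawn

Segment lengths:
  seg 1: (0,0) -> (2,0), length = 2
  seg 2: (2,0) -> (10.66,-5), length = 10
  seg 3: (10.66,-5) -> (10.66,-11), length = 6
  seg 4: (10.66,-11) -> (10.66,-9), length = 2
  seg 5: (10.66,-9) -> (10.66,0), length = 9
  seg 6: (10.66,0) -> (10.66,-12), length = 12
  seg 7: (10.66,-12) -> (10.66,-2), length = 10
  seg 8: (10.66,-2) -> (20.16,14.454), length = 19
Total = 70

Answer: 70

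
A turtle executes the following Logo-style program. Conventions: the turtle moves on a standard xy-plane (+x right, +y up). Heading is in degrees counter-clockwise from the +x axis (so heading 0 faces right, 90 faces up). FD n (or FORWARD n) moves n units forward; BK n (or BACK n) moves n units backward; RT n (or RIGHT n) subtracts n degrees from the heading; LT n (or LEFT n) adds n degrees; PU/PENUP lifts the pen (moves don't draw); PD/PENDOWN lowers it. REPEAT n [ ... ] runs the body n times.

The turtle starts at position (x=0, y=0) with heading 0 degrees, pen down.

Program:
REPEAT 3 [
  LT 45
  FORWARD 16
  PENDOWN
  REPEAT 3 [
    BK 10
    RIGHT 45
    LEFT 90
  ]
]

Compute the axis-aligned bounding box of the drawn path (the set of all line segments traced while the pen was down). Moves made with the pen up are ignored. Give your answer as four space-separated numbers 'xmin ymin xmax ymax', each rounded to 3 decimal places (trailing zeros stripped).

Executing turtle program step by step:
Start: pos=(0,0), heading=0, pen down
REPEAT 3 [
  -- iteration 1/3 --
  LT 45: heading 0 -> 45
  FD 16: (0,0) -> (11.314,11.314) [heading=45, draw]
  PD: pen down
  REPEAT 3 [
    -- iteration 1/3 --
    BK 10: (11.314,11.314) -> (4.243,4.243) [heading=45, draw]
    RT 45: heading 45 -> 0
    LT 90: heading 0 -> 90
    -- iteration 2/3 --
    BK 10: (4.243,4.243) -> (4.243,-5.757) [heading=90, draw]
    RT 45: heading 90 -> 45
    LT 90: heading 45 -> 135
    -- iteration 3/3 --
    BK 10: (4.243,-5.757) -> (11.314,-12.828) [heading=135, draw]
    RT 45: heading 135 -> 90
    LT 90: heading 90 -> 180
  ]
  -- iteration 2/3 --
  LT 45: heading 180 -> 225
  FD 16: (11.314,-12.828) -> (0,-24.142) [heading=225, draw]
  PD: pen down
  REPEAT 3 [
    -- iteration 1/3 --
    BK 10: (0,-24.142) -> (7.071,-17.071) [heading=225, draw]
    RT 45: heading 225 -> 180
    LT 90: heading 180 -> 270
    -- iteration 2/3 --
    BK 10: (7.071,-17.071) -> (7.071,-7.071) [heading=270, draw]
    RT 45: heading 270 -> 225
    LT 90: heading 225 -> 315
    -- iteration 3/3 --
    BK 10: (7.071,-7.071) -> (0,0) [heading=315, draw]
    RT 45: heading 315 -> 270
    LT 90: heading 270 -> 0
  ]
  -- iteration 3/3 --
  LT 45: heading 0 -> 45
  FD 16: (0,0) -> (11.314,11.314) [heading=45, draw]
  PD: pen down
  REPEAT 3 [
    -- iteration 1/3 --
    BK 10: (11.314,11.314) -> (4.243,4.243) [heading=45, draw]
    RT 45: heading 45 -> 0
    LT 90: heading 0 -> 90
    -- iteration 2/3 --
    BK 10: (4.243,4.243) -> (4.243,-5.757) [heading=90, draw]
    RT 45: heading 90 -> 45
    LT 90: heading 45 -> 135
    -- iteration 3/3 --
    BK 10: (4.243,-5.757) -> (11.314,-12.828) [heading=135, draw]
    RT 45: heading 135 -> 90
    LT 90: heading 90 -> 180
  ]
]
Final: pos=(11.314,-12.828), heading=180, 12 segment(s) drawn

Segment endpoints: x in {0, 0, 0, 4.243, 4.243, 4.243, 7.071, 7.071, 11.314, 11.314, 11.314, 11.314}, y in {-24.142, -17.071, -12.828, -12.828, -7.071, -5.757, -5.757, 0, 0, 4.243, 4.243, 11.314}
xmin=0, ymin=-24.142, xmax=11.314, ymax=11.314

Answer: 0 -24.142 11.314 11.314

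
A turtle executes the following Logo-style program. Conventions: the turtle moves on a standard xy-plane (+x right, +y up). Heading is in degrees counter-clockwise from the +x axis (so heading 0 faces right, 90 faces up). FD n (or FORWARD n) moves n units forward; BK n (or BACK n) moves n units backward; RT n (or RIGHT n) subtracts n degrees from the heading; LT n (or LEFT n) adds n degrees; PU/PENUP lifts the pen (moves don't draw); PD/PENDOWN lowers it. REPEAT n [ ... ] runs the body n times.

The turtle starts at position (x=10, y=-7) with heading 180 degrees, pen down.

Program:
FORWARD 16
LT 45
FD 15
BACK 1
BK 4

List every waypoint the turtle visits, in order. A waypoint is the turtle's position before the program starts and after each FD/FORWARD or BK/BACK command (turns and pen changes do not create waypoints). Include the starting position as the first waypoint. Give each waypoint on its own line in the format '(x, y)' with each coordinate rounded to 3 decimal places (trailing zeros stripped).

Executing turtle program step by step:
Start: pos=(10,-7), heading=180, pen down
FD 16: (10,-7) -> (-6,-7) [heading=180, draw]
LT 45: heading 180 -> 225
FD 15: (-6,-7) -> (-16.607,-17.607) [heading=225, draw]
BK 1: (-16.607,-17.607) -> (-15.899,-16.899) [heading=225, draw]
BK 4: (-15.899,-16.899) -> (-13.071,-14.071) [heading=225, draw]
Final: pos=(-13.071,-14.071), heading=225, 4 segment(s) drawn
Waypoints (5 total):
(10, -7)
(-6, -7)
(-16.607, -17.607)
(-15.899, -16.899)
(-13.071, -14.071)

Answer: (10, -7)
(-6, -7)
(-16.607, -17.607)
(-15.899, -16.899)
(-13.071, -14.071)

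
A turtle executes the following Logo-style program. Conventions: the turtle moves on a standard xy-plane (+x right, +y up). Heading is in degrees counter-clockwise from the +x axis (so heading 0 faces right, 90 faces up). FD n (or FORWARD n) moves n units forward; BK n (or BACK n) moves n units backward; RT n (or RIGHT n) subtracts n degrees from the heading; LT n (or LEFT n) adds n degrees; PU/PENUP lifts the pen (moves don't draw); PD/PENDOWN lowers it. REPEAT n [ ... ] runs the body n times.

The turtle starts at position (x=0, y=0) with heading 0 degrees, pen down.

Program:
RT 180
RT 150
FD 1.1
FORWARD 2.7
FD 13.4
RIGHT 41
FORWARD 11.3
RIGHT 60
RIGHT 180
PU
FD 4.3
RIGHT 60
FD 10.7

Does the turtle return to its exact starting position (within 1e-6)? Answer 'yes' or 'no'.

Executing turtle program step by step:
Start: pos=(0,0), heading=0, pen down
RT 180: heading 0 -> 180
RT 150: heading 180 -> 30
FD 1.1: (0,0) -> (0.953,0.55) [heading=30, draw]
FD 2.7: (0.953,0.55) -> (3.291,1.9) [heading=30, draw]
FD 13.4: (3.291,1.9) -> (14.896,8.6) [heading=30, draw]
RT 41: heading 30 -> 349
FD 11.3: (14.896,8.6) -> (25.988,6.444) [heading=349, draw]
RT 60: heading 349 -> 289
RT 180: heading 289 -> 109
PU: pen up
FD 4.3: (25.988,6.444) -> (24.588,10.51) [heading=109, move]
RT 60: heading 109 -> 49
FD 10.7: (24.588,10.51) -> (31.608,18.585) [heading=49, move]
Final: pos=(31.608,18.585), heading=49, 4 segment(s) drawn

Start position: (0, 0)
Final position: (31.608, 18.585)
Distance = 36.667; >= 1e-6 -> NOT closed

Answer: no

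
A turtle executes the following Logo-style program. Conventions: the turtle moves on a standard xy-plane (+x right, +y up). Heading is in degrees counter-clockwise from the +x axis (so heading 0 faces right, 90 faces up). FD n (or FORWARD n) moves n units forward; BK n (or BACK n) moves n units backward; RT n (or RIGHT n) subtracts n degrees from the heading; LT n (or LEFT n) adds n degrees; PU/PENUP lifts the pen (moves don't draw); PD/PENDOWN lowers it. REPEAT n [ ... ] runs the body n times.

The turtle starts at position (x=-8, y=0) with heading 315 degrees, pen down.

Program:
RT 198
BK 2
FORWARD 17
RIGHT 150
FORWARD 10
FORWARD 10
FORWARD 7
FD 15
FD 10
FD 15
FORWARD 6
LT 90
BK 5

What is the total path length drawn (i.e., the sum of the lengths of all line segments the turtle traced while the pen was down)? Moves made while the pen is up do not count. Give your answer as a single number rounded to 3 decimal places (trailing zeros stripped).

Answer: 97

Derivation:
Executing turtle program step by step:
Start: pos=(-8,0), heading=315, pen down
RT 198: heading 315 -> 117
BK 2: (-8,0) -> (-7.092,-1.782) [heading=117, draw]
FD 17: (-7.092,-1.782) -> (-14.81,13.365) [heading=117, draw]
RT 150: heading 117 -> 327
FD 10: (-14.81,13.365) -> (-6.423,7.919) [heading=327, draw]
FD 10: (-6.423,7.919) -> (1.964,2.472) [heading=327, draw]
FD 7: (1.964,2.472) -> (7.834,-1.34) [heading=327, draw]
FD 15: (7.834,-1.34) -> (20.414,-9.51) [heading=327, draw]
FD 10: (20.414,-9.51) -> (28.801,-14.956) [heading=327, draw]
FD 15: (28.801,-14.956) -> (41.381,-23.126) [heading=327, draw]
FD 6: (41.381,-23.126) -> (46.413,-26.394) [heading=327, draw]
LT 90: heading 327 -> 57
BK 5: (46.413,-26.394) -> (43.69,-30.587) [heading=57, draw]
Final: pos=(43.69,-30.587), heading=57, 10 segment(s) drawn

Segment lengths:
  seg 1: (-8,0) -> (-7.092,-1.782), length = 2
  seg 2: (-7.092,-1.782) -> (-14.81,13.365), length = 17
  seg 3: (-14.81,13.365) -> (-6.423,7.919), length = 10
  seg 4: (-6.423,7.919) -> (1.964,2.472), length = 10
  seg 5: (1.964,2.472) -> (7.834,-1.34), length = 7
  seg 6: (7.834,-1.34) -> (20.414,-9.51), length = 15
  seg 7: (20.414,-9.51) -> (28.801,-14.956), length = 10
  seg 8: (28.801,-14.956) -> (41.381,-23.126), length = 15
  seg 9: (41.381,-23.126) -> (46.413,-26.394), length = 6
  seg 10: (46.413,-26.394) -> (43.69,-30.587), length = 5
Total = 97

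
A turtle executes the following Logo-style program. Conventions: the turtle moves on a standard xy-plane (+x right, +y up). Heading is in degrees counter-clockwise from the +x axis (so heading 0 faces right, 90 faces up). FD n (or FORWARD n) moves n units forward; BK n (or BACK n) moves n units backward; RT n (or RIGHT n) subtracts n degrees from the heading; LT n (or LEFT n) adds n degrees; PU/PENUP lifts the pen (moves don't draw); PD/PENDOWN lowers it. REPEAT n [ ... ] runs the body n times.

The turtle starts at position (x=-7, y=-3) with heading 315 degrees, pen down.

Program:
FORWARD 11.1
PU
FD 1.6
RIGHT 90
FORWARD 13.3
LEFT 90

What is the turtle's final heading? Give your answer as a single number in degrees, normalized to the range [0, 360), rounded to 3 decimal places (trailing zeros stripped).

Answer: 315

Derivation:
Executing turtle program step by step:
Start: pos=(-7,-3), heading=315, pen down
FD 11.1: (-7,-3) -> (0.849,-10.849) [heading=315, draw]
PU: pen up
FD 1.6: (0.849,-10.849) -> (1.98,-11.98) [heading=315, move]
RT 90: heading 315 -> 225
FD 13.3: (1.98,-11.98) -> (-7.424,-21.385) [heading=225, move]
LT 90: heading 225 -> 315
Final: pos=(-7.424,-21.385), heading=315, 1 segment(s) drawn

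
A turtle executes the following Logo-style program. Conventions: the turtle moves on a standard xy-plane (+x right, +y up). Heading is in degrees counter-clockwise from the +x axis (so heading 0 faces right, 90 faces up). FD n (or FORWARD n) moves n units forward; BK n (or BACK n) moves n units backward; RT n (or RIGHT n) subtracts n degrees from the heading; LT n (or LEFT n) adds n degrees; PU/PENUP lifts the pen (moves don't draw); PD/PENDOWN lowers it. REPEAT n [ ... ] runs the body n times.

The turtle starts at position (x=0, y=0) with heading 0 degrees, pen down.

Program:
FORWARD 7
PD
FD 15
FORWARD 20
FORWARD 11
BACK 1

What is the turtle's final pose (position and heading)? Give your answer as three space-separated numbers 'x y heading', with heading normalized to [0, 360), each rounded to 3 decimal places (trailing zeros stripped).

Executing turtle program step by step:
Start: pos=(0,0), heading=0, pen down
FD 7: (0,0) -> (7,0) [heading=0, draw]
PD: pen down
FD 15: (7,0) -> (22,0) [heading=0, draw]
FD 20: (22,0) -> (42,0) [heading=0, draw]
FD 11: (42,0) -> (53,0) [heading=0, draw]
BK 1: (53,0) -> (52,0) [heading=0, draw]
Final: pos=(52,0), heading=0, 5 segment(s) drawn

Answer: 52 0 0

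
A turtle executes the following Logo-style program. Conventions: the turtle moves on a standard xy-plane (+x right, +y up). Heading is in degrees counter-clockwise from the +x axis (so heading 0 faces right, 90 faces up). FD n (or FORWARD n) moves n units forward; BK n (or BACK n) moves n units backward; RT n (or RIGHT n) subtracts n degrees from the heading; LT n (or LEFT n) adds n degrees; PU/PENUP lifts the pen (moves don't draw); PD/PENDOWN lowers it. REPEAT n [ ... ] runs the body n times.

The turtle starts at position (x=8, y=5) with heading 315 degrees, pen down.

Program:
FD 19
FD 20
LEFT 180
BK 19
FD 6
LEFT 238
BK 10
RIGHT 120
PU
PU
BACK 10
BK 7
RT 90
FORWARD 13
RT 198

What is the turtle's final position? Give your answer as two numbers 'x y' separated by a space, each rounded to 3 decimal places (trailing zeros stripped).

Answer: 27.564 -13.961

Derivation:
Executing turtle program step by step:
Start: pos=(8,5), heading=315, pen down
FD 19: (8,5) -> (21.435,-8.435) [heading=315, draw]
FD 20: (21.435,-8.435) -> (35.577,-22.577) [heading=315, draw]
LT 180: heading 315 -> 135
BK 19: (35.577,-22.577) -> (49.012,-36.012) [heading=135, draw]
FD 6: (49.012,-36.012) -> (44.77,-31.77) [heading=135, draw]
LT 238: heading 135 -> 13
BK 10: (44.77,-31.77) -> (35.026,-34.019) [heading=13, draw]
RT 120: heading 13 -> 253
PU: pen up
PU: pen up
BK 10: (35.026,-34.019) -> (37.95,-24.456) [heading=253, move]
BK 7: (37.95,-24.456) -> (39.996,-17.762) [heading=253, move]
RT 90: heading 253 -> 163
FD 13: (39.996,-17.762) -> (27.564,-13.961) [heading=163, move]
RT 198: heading 163 -> 325
Final: pos=(27.564,-13.961), heading=325, 5 segment(s) drawn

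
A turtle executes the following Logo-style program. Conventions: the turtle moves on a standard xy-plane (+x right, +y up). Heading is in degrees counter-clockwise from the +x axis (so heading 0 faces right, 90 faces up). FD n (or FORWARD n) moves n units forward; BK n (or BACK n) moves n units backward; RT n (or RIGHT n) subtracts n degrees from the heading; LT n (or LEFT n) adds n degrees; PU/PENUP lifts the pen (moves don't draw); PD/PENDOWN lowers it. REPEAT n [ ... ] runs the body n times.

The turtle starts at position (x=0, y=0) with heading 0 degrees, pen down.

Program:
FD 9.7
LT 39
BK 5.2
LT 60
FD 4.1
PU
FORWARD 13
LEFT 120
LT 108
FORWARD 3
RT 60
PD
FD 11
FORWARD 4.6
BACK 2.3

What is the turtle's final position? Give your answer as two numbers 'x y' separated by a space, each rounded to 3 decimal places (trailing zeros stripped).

Answer: 4.804 -1.299

Derivation:
Executing turtle program step by step:
Start: pos=(0,0), heading=0, pen down
FD 9.7: (0,0) -> (9.7,0) [heading=0, draw]
LT 39: heading 0 -> 39
BK 5.2: (9.7,0) -> (5.659,-3.272) [heading=39, draw]
LT 60: heading 39 -> 99
FD 4.1: (5.659,-3.272) -> (5.017,0.777) [heading=99, draw]
PU: pen up
FD 13: (5.017,0.777) -> (2.984,13.617) [heading=99, move]
LT 120: heading 99 -> 219
LT 108: heading 219 -> 327
FD 3: (2.984,13.617) -> (5.5,11.983) [heading=327, move]
RT 60: heading 327 -> 267
PD: pen down
FD 11: (5.5,11.983) -> (4.924,0.998) [heading=267, draw]
FD 4.6: (4.924,0.998) -> (4.683,-3.596) [heading=267, draw]
BK 2.3: (4.683,-3.596) -> (4.804,-1.299) [heading=267, draw]
Final: pos=(4.804,-1.299), heading=267, 6 segment(s) drawn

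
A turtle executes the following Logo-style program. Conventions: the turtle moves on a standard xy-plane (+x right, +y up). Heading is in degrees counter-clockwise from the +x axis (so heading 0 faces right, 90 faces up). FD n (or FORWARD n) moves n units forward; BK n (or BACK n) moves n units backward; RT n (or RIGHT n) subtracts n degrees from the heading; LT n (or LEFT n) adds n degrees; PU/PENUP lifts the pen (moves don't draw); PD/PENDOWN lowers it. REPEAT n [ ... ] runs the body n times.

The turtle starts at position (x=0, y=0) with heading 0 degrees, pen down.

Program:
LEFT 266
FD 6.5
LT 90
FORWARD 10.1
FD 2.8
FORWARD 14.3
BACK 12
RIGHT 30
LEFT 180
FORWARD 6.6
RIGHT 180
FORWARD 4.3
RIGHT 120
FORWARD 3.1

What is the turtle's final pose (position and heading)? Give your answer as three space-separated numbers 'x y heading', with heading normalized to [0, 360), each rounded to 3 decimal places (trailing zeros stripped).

Answer: 10.017 -7.617 206

Derivation:
Executing turtle program step by step:
Start: pos=(0,0), heading=0, pen down
LT 266: heading 0 -> 266
FD 6.5: (0,0) -> (-0.453,-6.484) [heading=266, draw]
LT 90: heading 266 -> 356
FD 10.1: (-0.453,-6.484) -> (9.622,-7.189) [heading=356, draw]
FD 2.8: (9.622,-7.189) -> (12.415,-7.384) [heading=356, draw]
FD 14.3: (12.415,-7.384) -> (26.68,-8.382) [heading=356, draw]
BK 12: (26.68,-8.382) -> (14.71,-7.544) [heading=356, draw]
RT 30: heading 356 -> 326
LT 180: heading 326 -> 146
FD 6.6: (14.71,-7.544) -> (9.238,-3.854) [heading=146, draw]
RT 180: heading 146 -> 326
FD 4.3: (9.238,-3.854) -> (12.803,-6.258) [heading=326, draw]
RT 120: heading 326 -> 206
FD 3.1: (12.803,-6.258) -> (10.017,-7.617) [heading=206, draw]
Final: pos=(10.017,-7.617), heading=206, 8 segment(s) drawn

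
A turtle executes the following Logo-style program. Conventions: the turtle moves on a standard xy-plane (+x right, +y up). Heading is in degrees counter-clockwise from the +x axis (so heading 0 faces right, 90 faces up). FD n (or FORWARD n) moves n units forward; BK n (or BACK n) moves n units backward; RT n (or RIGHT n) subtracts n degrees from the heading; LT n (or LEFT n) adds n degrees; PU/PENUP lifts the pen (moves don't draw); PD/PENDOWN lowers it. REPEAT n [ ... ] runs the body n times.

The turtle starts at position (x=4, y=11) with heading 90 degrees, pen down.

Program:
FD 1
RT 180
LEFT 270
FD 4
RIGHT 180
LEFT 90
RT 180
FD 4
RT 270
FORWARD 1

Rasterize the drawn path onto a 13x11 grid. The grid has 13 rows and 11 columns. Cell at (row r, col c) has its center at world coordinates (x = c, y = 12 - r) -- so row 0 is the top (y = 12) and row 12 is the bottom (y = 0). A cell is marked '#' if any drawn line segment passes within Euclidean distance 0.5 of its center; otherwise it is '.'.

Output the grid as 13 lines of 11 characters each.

Segment 0: (4,11) -> (4,12)
Segment 1: (4,12) -> (0,12)
Segment 2: (0,12) -> (0,8)
Segment 3: (0,8) -> (1,8)

Answer: #####......
#...#......
#..........
#..........
##.........
...........
...........
...........
...........
...........
...........
...........
...........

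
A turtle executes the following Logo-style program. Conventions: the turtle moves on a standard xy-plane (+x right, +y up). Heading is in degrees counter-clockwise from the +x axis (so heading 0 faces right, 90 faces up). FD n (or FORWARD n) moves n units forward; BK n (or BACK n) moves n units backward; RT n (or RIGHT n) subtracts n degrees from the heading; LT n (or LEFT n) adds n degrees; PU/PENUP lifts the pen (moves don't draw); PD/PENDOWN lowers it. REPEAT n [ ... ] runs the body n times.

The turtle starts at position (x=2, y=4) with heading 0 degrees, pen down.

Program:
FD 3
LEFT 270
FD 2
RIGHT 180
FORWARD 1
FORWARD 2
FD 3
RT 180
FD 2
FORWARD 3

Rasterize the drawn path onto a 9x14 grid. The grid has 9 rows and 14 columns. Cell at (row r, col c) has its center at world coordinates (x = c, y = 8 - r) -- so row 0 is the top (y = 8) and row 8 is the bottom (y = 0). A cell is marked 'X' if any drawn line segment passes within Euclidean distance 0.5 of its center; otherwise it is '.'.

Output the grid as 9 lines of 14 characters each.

Answer: .....X........
.....X........
.....X........
.....X........
..XXXX........
.....X........
.....X........
..............
..............

Derivation:
Segment 0: (2,4) -> (5,4)
Segment 1: (5,4) -> (5,2)
Segment 2: (5,2) -> (5,3)
Segment 3: (5,3) -> (5,5)
Segment 4: (5,5) -> (5,8)
Segment 5: (5,8) -> (5,6)
Segment 6: (5,6) -> (5,3)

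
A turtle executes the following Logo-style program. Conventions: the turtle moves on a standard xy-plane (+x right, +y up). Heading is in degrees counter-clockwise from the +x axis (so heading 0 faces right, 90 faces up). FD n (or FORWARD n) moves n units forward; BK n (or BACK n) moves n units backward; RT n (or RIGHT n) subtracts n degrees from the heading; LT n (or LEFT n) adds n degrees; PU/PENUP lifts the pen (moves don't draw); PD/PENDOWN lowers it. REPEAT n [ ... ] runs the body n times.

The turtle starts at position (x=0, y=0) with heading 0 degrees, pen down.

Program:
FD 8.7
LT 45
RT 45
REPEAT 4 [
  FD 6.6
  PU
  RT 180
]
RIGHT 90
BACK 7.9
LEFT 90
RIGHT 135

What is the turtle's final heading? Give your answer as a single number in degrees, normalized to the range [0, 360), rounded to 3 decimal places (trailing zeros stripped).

Executing turtle program step by step:
Start: pos=(0,0), heading=0, pen down
FD 8.7: (0,0) -> (8.7,0) [heading=0, draw]
LT 45: heading 0 -> 45
RT 45: heading 45 -> 0
REPEAT 4 [
  -- iteration 1/4 --
  FD 6.6: (8.7,0) -> (15.3,0) [heading=0, draw]
  PU: pen up
  RT 180: heading 0 -> 180
  -- iteration 2/4 --
  FD 6.6: (15.3,0) -> (8.7,0) [heading=180, move]
  PU: pen up
  RT 180: heading 180 -> 0
  -- iteration 3/4 --
  FD 6.6: (8.7,0) -> (15.3,0) [heading=0, move]
  PU: pen up
  RT 180: heading 0 -> 180
  -- iteration 4/4 --
  FD 6.6: (15.3,0) -> (8.7,0) [heading=180, move]
  PU: pen up
  RT 180: heading 180 -> 0
]
RT 90: heading 0 -> 270
BK 7.9: (8.7,0) -> (8.7,7.9) [heading=270, move]
LT 90: heading 270 -> 0
RT 135: heading 0 -> 225
Final: pos=(8.7,7.9), heading=225, 2 segment(s) drawn

Answer: 225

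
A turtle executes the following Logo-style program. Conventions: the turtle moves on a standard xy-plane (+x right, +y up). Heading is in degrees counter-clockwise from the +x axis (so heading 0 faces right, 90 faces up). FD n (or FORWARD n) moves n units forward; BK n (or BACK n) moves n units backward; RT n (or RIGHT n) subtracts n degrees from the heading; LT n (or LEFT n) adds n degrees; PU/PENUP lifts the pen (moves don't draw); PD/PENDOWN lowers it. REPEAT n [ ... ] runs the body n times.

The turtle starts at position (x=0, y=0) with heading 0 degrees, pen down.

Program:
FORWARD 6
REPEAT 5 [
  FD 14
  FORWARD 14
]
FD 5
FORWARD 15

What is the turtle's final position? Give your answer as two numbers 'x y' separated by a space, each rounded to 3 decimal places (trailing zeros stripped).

Executing turtle program step by step:
Start: pos=(0,0), heading=0, pen down
FD 6: (0,0) -> (6,0) [heading=0, draw]
REPEAT 5 [
  -- iteration 1/5 --
  FD 14: (6,0) -> (20,0) [heading=0, draw]
  FD 14: (20,0) -> (34,0) [heading=0, draw]
  -- iteration 2/5 --
  FD 14: (34,0) -> (48,0) [heading=0, draw]
  FD 14: (48,0) -> (62,0) [heading=0, draw]
  -- iteration 3/5 --
  FD 14: (62,0) -> (76,0) [heading=0, draw]
  FD 14: (76,0) -> (90,0) [heading=0, draw]
  -- iteration 4/5 --
  FD 14: (90,0) -> (104,0) [heading=0, draw]
  FD 14: (104,0) -> (118,0) [heading=0, draw]
  -- iteration 5/5 --
  FD 14: (118,0) -> (132,0) [heading=0, draw]
  FD 14: (132,0) -> (146,0) [heading=0, draw]
]
FD 5: (146,0) -> (151,0) [heading=0, draw]
FD 15: (151,0) -> (166,0) [heading=0, draw]
Final: pos=(166,0), heading=0, 13 segment(s) drawn

Answer: 166 0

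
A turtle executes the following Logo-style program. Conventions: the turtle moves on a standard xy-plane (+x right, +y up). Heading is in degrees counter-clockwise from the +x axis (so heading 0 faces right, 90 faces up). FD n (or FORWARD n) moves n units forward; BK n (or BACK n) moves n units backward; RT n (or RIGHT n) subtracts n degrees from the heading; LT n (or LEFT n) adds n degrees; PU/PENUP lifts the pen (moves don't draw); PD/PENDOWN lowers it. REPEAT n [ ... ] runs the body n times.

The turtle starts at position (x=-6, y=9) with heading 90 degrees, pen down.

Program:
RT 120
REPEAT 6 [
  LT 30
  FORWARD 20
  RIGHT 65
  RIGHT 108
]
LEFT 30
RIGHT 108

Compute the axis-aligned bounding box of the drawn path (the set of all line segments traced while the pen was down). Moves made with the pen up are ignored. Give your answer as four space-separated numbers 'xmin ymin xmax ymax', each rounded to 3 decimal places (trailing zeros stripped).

Answer: -6.254 -3.036 14 16.189

Derivation:
Executing turtle program step by step:
Start: pos=(-6,9), heading=90, pen down
RT 120: heading 90 -> 330
REPEAT 6 [
  -- iteration 1/6 --
  LT 30: heading 330 -> 0
  FD 20: (-6,9) -> (14,9) [heading=0, draw]
  RT 65: heading 0 -> 295
  RT 108: heading 295 -> 187
  -- iteration 2/6 --
  LT 30: heading 187 -> 217
  FD 20: (14,9) -> (-1.973,-3.036) [heading=217, draw]
  RT 65: heading 217 -> 152
  RT 108: heading 152 -> 44
  -- iteration 3/6 --
  LT 30: heading 44 -> 74
  FD 20: (-1.973,-3.036) -> (3.54,16.189) [heading=74, draw]
  RT 65: heading 74 -> 9
  RT 108: heading 9 -> 261
  -- iteration 4/6 --
  LT 30: heading 261 -> 291
  FD 20: (3.54,16.189) -> (10.707,-2.483) [heading=291, draw]
  RT 65: heading 291 -> 226
  RT 108: heading 226 -> 118
  -- iteration 5/6 --
  LT 30: heading 118 -> 148
  FD 20: (10.707,-2.483) -> (-6.254,8.116) [heading=148, draw]
  RT 65: heading 148 -> 83
  RT 108: heading 83 -> 335
  -- iteration 6/6 --
  LT 30: heading 335 -> 5
  FD 20: (-6.254,8.116) -> (13.67,9.859) [heading=5, draw]
  RT 65: heading 5 -> 300
  RT 108: heading 300 -> 192
]
LT 30: heading 192 -> 222
RT 108: heading 222 -> 114
Final: pos=(13.67,9.859), heading=114, 6 segment(s) drawn

Segment endpoints: x in {-6.254, -6, -1.973, 3.54, 10.707, 13.67, 14}, y in {-3.036, -2.483, 8.116, 9, 9.859, 16.189}
xmin=-6.254, ymin=-3.036, xmax=14, ymax=16.189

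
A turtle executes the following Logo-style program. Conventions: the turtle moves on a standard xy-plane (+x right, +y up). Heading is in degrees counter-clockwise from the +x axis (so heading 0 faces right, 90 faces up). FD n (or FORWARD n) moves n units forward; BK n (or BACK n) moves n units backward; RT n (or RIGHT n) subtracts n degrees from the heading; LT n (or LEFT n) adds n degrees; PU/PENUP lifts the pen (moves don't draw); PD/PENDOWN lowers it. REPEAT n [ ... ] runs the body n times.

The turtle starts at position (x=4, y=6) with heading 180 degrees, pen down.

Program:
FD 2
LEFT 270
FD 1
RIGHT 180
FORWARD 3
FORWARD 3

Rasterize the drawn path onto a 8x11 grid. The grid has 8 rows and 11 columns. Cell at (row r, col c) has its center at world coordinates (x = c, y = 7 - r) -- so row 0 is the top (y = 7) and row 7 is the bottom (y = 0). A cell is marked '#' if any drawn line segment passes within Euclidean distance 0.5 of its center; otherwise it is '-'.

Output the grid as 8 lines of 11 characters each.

Segment 0: (4,6) -> (2,6)
Segment 1: (2,6) -> (2,7)
Segment 2: (2,7) -> (2,4)
Segment 3: (2,4) -> (2,1)

Answer: --#--------
--###------
--#--------
--#--------
--#--------
--#--------
--#--------
-----------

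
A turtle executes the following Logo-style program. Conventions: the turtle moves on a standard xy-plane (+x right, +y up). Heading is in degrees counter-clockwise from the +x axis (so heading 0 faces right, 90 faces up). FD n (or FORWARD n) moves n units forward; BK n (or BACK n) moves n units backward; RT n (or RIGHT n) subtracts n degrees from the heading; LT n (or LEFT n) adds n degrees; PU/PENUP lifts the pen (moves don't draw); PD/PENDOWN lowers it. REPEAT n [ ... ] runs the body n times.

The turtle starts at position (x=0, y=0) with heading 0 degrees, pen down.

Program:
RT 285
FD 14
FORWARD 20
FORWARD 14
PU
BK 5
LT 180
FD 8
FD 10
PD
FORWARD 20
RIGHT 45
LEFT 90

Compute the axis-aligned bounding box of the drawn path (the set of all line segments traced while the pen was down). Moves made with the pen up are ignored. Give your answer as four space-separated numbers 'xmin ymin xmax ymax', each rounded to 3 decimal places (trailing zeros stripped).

Answer: 0 0 12.423 46.364

Derivation:
Executing turtle program step by step:
Start: pos=(0,0), heading=0, pen down
RT 285: heading 0 -> 75
FD 14: (0,0) -> (3.623,13.523) [heading=75, draw]
FD 20: (3.623,13.523) -> (8.8,32.841) [heading=75, draw]
FD 14: (8.8,32.841) -> (12.423,46.364) [heading=75, draw]
PU: pen up
BK 5: (12.423,46.364) -> (11.129,41.535) [heading=75, move]
LT 180: heading 75 -> 255
FD 8: (11.129,41.535) -> (9.059,33.807) [heading=255, move]
FD 10: (9.059,33.807) -> (6.47,24.148) [heading=255, move]
PD: pen down
FD 20: (6.47,24.148) -> (1.294,4.83) [heading=255, draw]
RT 45: heading 255 -> 210
LT 90: heading 210 -> 300
Final: pos=(1.294,4.83), heading=300, 4 segment(s) drawn

Segment endpoints: x in {0, 1.294, 3.623, 6.47, 8.8, 12.423}, y in {0, 4.83, 13.523, 24.148, 32.841, 46.364}
xmin=0, ymin=0, xmax=12.423, ymax=46.364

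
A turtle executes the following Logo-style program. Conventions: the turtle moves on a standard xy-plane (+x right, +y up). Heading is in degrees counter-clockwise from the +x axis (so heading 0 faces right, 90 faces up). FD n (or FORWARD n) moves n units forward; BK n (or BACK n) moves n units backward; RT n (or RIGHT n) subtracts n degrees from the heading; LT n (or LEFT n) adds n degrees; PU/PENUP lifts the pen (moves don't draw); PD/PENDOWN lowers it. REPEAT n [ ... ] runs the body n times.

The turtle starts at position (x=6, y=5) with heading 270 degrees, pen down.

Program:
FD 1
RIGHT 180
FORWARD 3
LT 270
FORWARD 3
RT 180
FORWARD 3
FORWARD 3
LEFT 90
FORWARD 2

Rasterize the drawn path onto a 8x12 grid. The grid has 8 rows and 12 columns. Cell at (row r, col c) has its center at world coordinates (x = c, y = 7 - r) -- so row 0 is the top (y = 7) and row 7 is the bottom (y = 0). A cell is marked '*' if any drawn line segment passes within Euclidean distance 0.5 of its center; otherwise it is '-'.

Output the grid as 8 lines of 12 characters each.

Segment 0: (6,5) -> (6,4)
Segment 1: (6,4) -> (6,7)
Segment 2: (6,7) -> (9,7)
Segment 3: (9,7) -> (6,7)
Segment 4: (6,7) -> (3,7)
Segment 5: (3,7) -> (3,5)

Answer: ---*******--
---*--*-----
---*--*-----
------*-----
------------
------------
------------
------------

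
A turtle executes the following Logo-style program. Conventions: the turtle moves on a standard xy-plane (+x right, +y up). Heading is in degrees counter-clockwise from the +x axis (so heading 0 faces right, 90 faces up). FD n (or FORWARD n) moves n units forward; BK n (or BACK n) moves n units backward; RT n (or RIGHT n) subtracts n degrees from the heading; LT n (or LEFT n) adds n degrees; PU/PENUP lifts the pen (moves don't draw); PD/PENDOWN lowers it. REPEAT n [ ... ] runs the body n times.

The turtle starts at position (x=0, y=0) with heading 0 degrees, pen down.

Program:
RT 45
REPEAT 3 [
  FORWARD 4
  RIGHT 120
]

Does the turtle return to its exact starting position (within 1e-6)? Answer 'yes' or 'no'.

Answer: yes

Derivation:
Executing turtle program step by step:
Start: pos=(0,0), heading=0, pen down
RT 45: heading 0 -> 315
REPEAT 3 [
  -- iteration 1/3 --
  FD 4: (0,0) -> (2.828,-2.828) [heading=315, draw]
  RT 120: heading 315 -> 195
  -- iteration 2/3 --
  FD 4: (2.828,-2.828) -> (-1.035,-3.864) [heading=195, draw]
  RT 120: heading 195 -> 75
  -- iteration 3/3 --
  FD 4: (-1.035,-3.864) -> (0,0) [heading=75, draw]
  RT 120: heading 75 -> 315
]
Final: pos=(0,0), heading=315, 3 segment(s) drawn

Start position: (0, 0)
Final position: (0, 0)
Distance = 0; < 1e-6 -> CLOSED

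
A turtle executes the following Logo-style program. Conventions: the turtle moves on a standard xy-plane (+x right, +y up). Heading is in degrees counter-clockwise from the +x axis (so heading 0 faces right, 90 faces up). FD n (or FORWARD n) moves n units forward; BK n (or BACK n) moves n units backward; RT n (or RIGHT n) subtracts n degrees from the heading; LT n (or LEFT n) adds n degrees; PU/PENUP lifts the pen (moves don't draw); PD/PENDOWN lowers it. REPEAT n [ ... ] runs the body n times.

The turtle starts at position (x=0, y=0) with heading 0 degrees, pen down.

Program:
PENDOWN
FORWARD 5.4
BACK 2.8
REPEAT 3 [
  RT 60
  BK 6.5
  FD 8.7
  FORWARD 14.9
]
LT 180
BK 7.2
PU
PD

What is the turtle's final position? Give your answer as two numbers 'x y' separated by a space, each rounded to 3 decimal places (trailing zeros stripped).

Executing turtle program step by step:
Start: pos=(0,0), heading=0, pen down
PD: pen down
FD 5.4: (0,0) -> (5.4,0) [heading=0, draw]
BK 2.8: (5.4,0) -> (2.6,0) [heading=0, draw]
REPEAT 3 [
  -- iteration 1/3 --
  RT 60: heading 0 -> 300
  BK 6.5: (2.6,0) -> (-0.65,5.629) [heading=300, draw]
  FD 8.7: (-0.65,5.629) -> (3.7,-1.905) [heading=300, draw]
  FD 14.9: (3.7,-1.905) -> (11.15,-14.809) [heading=300, draw]
  -- iteration 2/3 --
  RT 60: heading 300 -> 240
  BK 6.5: (11.15,-14.809) -> (14.4,-9.18) [heading=240, draw]
  FD 8.7: (14.4,-9.18) -> (10.05,-16.714) [heading=240, draw]
  FD 14.9: (10.05,-16.714) -> (2.6,-29.618) [heading=240, draw]
  -- iteration 3/3 --
  RT 60: heading 240 -> 180
  BK 6.5: (2.6,-29.618) -> (9.1,-29.618) [heading=180, draw]
  FD 8.7: (9.1,-29.618) -> (0.4,-29.618) [heading=180, draw]
  FD 14.9: (0.4,-29.618) -> (-14.5,-29.618) [heading=180, draw]
]
LT 180: heading 180 -> 0
BK 7.2: (-14.5,-29.618) -> (-21.7,-29.618) [heading=0, draw]
PU: pen up
PD: pen down
Final: pos=(-21.7,-29.618), heading=0, 12 segment(s) drawn

Answer: -21.7 -29.618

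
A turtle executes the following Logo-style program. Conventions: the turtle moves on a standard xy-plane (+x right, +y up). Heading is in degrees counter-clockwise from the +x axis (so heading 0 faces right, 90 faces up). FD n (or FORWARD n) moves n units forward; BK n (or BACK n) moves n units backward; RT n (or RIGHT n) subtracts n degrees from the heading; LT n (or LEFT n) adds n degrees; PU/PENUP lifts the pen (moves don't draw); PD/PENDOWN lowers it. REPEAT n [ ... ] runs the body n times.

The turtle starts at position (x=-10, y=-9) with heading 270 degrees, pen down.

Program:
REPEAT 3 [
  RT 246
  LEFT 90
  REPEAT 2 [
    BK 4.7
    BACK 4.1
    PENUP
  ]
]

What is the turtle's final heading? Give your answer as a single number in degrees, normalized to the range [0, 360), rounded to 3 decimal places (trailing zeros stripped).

Executing turtle program step by step:
Start: pos=(-10,-9), heading=270, pen down
REPEAT 3 [
  -- iteration 1/3 --
  RT 246: heading 270 -> 24
  LT 90: heading 24 -> 114
  REPEAT 2 [
    -- iteration 1/2 --
    BK 4.7: (-10,-9) -> (-8.088,-13.294) [heading=114, draw]
    BK 4.1: (-8.088,-13.294) -> (-6.421,-17.039) [heading=114, draw]
    PU: pen up
    -- iteration 2/2 --
    BK 4.7: (-6.421,-17.039) -> (-4.509,-21.333) [heading=114, move]
    BK 4.1: (-4.509,-21.333) -> (-2.841,-25.078) [heading=114, move]
    PU: pen up
  ]
  -- iteration 2/3 --
  RT 246: heading 114 -> 228
  LT 90: heading 228 -> 318
  REPEAT 2 [
    -- iteration 1/2 --
    BK 4.7: (-2.841,-25.078) -> (-6.334,-21.933) [heading=318, move]
    BK 4.1: (-6.334,-21.933) -> (-9.381,-19.19) [heading=318, move]
    PU: pen up
    -- iteration 2/2 --
    BK 4.7: (-9.381,-19.19) -> (-12.874,-16.045) [heading=318, move]
    BK 4.1: (-12.874,-16.045) -> (-15.921,-13.302) [heading=318, move]
    PU: pen up
  ]
  -- iteration 3/3 --
  RT 246: heading 318 -> 72
  LT 90: heading 72 -> 162
  REPEAT 2 [
    -- iteration 1/2 --
    BK 4.7: (-15.921,-13.302) -> (-11.451,-14.754) [heading=162, move]
    BK 4.1: (-11.451,-14.754) -> (-7.551,-16.021) [heading=162, move]
    PU: pen up
    -- iteration 2/2 --
    BK 4.7: (-7.551,-16.021) -> (-3.082,-17.473) [heading=162, move]
    BK 4.1: (-3.082,-17.473) -> (0.818,-18.74) [heading=162, move]
    PU: pen up
  ]
]
Final: pos=(0.818,-18.74), heading=162, 2 segment(s) drawn

Answer: 162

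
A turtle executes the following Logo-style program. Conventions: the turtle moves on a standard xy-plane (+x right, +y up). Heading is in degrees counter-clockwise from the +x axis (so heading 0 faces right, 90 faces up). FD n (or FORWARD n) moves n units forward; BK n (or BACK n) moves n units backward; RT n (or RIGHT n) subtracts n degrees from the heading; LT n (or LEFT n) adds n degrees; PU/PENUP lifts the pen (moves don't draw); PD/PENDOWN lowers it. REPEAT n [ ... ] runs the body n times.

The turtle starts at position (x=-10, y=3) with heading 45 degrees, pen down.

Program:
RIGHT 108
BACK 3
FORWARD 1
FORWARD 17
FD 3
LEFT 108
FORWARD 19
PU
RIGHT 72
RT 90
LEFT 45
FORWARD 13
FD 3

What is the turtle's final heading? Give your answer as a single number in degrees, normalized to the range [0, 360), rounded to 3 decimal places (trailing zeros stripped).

Answer: 288

Derivation:
Executing turtle program step by step:
Start: pos=(-10,3), heading=45, pen down
RT 108: heading 45 -> 297
BK 3: (-10,3) -> (-11.362,5.673) [heading=297, draw]
FD 1: (-11.362,5.673) -> (-10.908,4.782) [heading=297, draw]
FD 17: (-10.908,4.782) -> (-3.19,-10.365) [heading=297, draw]
FD 3: (-3.19,-10.365) -> (-1.828,-13.038) [heading=297, draw]
LT 108: heading 297 -> 45
FD 19: (-1.828,-13.038) -> (11.607,0.397) [heading=45, draw]
PU: pen up
RT 72: heading 45 -> 333
RT 90: heading 333 -> 243
LT 45: heading 243 -> 288
FD 13: (11.607,0.397) -> (15.624,-11.967) [heading=288, move]
FD 3: (15.624,-11.967) -> (16.551,-14.82) [heading=288, move]
Final: pos=(16.551,-14.82), heading=288, 5 segment(s) drawn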